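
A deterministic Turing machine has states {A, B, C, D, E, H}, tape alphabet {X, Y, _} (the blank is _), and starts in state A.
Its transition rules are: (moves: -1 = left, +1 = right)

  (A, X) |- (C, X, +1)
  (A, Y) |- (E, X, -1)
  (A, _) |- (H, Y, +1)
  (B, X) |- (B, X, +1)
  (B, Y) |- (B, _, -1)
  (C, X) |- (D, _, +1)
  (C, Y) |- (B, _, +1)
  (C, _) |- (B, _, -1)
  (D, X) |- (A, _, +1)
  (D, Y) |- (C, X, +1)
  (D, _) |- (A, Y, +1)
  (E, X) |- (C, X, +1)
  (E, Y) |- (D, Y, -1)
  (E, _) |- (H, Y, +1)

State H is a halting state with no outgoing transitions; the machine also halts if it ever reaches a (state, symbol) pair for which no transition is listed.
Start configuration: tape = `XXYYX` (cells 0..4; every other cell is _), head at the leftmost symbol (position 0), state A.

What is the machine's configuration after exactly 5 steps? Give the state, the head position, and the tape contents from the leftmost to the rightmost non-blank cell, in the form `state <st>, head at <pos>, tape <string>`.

A | [X]XYYX_   read X → write X, move +1, go to C
C | X[X]YYX_   read X → write _, move +1, go to D
D | X_[Y]YX_   read Y → write X, move +1, go to C
C | X_X[Y]X_   read Y → write _, move +1, go to B
B | X_X_[X]_   read X → write X, move +1, go to B
B | X_X_X[_]
After 5 steps: state B, head at 5, tape X_X_X.

state B, head at 5, tape X_X_X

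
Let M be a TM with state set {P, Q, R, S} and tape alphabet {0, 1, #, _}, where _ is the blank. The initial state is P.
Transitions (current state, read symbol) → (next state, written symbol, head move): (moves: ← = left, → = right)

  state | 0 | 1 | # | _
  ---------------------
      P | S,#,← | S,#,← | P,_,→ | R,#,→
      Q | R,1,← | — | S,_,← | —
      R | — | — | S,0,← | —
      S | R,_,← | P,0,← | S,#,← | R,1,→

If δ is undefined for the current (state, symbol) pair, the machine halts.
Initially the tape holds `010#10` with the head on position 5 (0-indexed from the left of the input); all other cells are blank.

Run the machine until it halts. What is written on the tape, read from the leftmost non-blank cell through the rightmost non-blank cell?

P | __010#1[0]   read 0 → write #, move ←, go to S
S | __010#[1]#   read 1 → write 0, move ←, go to P
P | __010[#]0#   read # → write _, move →, go to P
P | __010_[0]#   read 0 → write #, move ←, go to S
S | __010[_]##   read _ → write 1, move →, go to R
R | __0101[#]#   read # → write 0, move ←, go to S
S | __010[1]0#   read 1 → write 0, move ←, go to P
P | __01[0]00#   read 0 → write #, move ←, go to S
S | __0[1]#00#   read 1 → write 0, move ←, go to P
P | __[0]0#00#   read 0 → write #, move ←, go to S
S | _[_]#0#00#   read _ → write 1, move →, go to R
R | _1[#]0#00#   read # → write 0, move ←, go to S
S | _[1]00#00#   read 1 → write 0, move ←, go to P
P | [_]000#00#   read _ → write #, move →, go to R
R | #[0]00#00#
The non-blank tape span at halt is #000#00#.

#000#00#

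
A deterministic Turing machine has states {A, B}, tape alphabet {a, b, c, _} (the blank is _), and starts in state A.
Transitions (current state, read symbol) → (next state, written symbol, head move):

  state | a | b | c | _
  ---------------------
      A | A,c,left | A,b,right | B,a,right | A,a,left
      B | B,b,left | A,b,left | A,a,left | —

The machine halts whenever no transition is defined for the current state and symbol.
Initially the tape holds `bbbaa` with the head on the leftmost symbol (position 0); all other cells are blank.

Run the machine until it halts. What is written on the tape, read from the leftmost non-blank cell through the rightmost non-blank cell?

A | [b]bbaa__   read b → write b, move right, go to A
A | b[b]baa__   read b → write b, move right, go to A
A | bb[b]aa__   read b → write b, move right, go to A
A | bbb[a]a__   read a → write c, move left, go to A
A | bb[b]ca__   read b → write b, move right, go to A
A | bbb[c]a__   read c → write a, move right, go to B
B | bbba[a]__   read a → write b, move left, go to B
B | bbb[a]b__   read a → write b, move left, go to B
B | bb[b]bb__   read b → write b, move left, go to A
A | b[b]bbb__   read b → write b, move right, go to A
A | bb[b]bb__   read b → write b, move right, go to A
A | bbb[b]b__   read b → write b, move right, go to A
A | bbbb[b]__   read b → write b, move right, go to A
A | bbbbb[_]_   read _ → write a, move left, go to A
A | bbbb[b]a_   read b → write b, move right, go to A
A | bbbbb[a]_   read a → write c, move left, go to A
A | bbbb[b]c_   read b → write b, move right, go to A
A | bbbbb[c]_   read c → write a, move right, go to B
B | bbbbba[_]
The non-blank tape span at halt is bbbbba.

bbbbba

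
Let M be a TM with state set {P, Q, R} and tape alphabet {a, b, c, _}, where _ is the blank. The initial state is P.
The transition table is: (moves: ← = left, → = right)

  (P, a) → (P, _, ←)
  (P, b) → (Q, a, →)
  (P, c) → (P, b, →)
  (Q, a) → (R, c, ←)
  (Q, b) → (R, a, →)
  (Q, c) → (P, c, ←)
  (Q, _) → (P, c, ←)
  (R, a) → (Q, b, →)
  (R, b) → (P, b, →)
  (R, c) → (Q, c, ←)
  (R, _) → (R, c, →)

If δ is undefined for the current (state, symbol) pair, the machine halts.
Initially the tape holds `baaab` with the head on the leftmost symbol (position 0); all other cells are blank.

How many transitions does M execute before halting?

7

P | _[b]aaab   read b → write a, move →, go to Q
Q | _a[a]aab   read a → write c, move ←, go to R
R | _[a]caab   read a → write b, move →, go to Q
Q | _b[c]aab   read c → write c, move ←, go to P
P | _[b]caab   read b → write a, move →, go to Q
Q | _a[c]aab   read c → write c, move ←, go to P
P | _[a]caab   read a → write _, move ←, go to P
P | [_]_caab
M halts after 7 transitions.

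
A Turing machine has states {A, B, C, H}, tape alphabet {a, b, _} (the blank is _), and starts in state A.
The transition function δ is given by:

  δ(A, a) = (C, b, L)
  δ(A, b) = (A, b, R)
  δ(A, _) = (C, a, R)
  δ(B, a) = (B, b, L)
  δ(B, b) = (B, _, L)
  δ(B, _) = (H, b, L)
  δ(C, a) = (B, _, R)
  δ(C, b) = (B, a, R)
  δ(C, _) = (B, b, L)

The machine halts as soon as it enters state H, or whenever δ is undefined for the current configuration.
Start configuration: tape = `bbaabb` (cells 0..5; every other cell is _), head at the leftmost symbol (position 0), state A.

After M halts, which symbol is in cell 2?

state=A head=0 tape=__[b]baabb   (A,b)→(A,b,R)
state=A head=1 tape=__b[b]aabb   (A,b)→(A,b,R)
state=A head=2 tape=__bb[a]abb   (A,a)→(C,b,L)
state=C head=1 tape=__b[b]babb   (C,b)→(B,a,R)
state=B head=2 tape=__ba[b]abb   (B,b)→(B,_,L)
state=B head=1 tape=__b[a]_abb   (B,a)→(B,b,L)
state=B head=0 tape=__[b]b_abb   (B,b)→(B,_,L)
state=B head=-1 tape=_[_]_b_abb   (B,_)→(H,b,L)
state=H head=-2 tape=[_]b_b_abb
Cell 2 holds _ when M halts.

_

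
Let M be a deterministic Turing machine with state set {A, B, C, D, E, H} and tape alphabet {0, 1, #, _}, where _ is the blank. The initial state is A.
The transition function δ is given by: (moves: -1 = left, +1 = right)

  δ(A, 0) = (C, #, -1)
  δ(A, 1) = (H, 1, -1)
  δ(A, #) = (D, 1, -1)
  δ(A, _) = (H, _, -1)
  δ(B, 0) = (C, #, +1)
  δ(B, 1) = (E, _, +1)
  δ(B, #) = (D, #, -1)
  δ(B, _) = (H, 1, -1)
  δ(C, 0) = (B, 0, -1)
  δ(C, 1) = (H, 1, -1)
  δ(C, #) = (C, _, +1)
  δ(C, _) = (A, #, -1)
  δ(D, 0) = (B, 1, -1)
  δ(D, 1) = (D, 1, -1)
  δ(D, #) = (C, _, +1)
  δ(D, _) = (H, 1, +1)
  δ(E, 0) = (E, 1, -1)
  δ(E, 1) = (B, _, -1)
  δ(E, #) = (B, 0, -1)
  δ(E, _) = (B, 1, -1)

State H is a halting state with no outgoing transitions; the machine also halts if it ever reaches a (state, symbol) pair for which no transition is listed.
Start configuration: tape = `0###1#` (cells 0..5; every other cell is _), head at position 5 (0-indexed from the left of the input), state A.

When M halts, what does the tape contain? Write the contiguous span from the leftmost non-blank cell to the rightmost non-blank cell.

0##_11

state=A head=5 tape=0###1[#]   (A,#)→(D,1,-1)
state=D head=4 tape=0###[1]1   (D,1)→(D,1,-1)
state=D head=3 tape=0##[#]11   (D,#)→(C,_,+1)
state=C head=4 tape=0##_[1]1   (C,1)→(H,1,-1)
state=H head=3 tape=0##[_]11
The non-blank tape span at halt is 0##_11.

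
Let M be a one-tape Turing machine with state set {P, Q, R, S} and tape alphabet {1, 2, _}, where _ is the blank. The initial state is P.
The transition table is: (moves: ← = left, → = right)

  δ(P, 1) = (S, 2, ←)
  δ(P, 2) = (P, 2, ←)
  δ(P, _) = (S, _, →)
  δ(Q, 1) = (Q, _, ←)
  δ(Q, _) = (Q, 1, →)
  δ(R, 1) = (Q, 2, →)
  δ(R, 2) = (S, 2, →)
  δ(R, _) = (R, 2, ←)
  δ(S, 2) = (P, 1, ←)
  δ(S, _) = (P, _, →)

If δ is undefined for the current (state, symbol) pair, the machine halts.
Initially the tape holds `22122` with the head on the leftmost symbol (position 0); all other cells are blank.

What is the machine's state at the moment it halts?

S

P | _[2]2122   read 2 → write 2, move ←, go to P
P | [_]22122   read _ → write _, move →, go to S
S | _[2]2122   read 2 → write 1, move ←, go to P
P | [_]12122   read _ → write _, move →, go to S
S | _[1]2122
No transition is defined for (S, 1); M halts in state S.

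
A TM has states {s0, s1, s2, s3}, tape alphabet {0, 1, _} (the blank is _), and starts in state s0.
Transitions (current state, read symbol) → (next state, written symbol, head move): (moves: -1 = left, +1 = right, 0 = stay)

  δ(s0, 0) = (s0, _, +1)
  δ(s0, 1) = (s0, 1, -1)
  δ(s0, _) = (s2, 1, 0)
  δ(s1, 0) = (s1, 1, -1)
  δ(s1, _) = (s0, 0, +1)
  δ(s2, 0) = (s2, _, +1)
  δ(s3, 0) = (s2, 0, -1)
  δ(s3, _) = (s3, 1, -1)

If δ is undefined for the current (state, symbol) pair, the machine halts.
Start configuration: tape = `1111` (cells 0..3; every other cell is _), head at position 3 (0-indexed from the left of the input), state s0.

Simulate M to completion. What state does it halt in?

s2

state=s0 head=3 tape=_111[1]   (s0,1)→(s0,1,-1)
state=s0 head=2 tape=_11[1]1   (s0,1)→(s0,1,-1)
state=s0 head=1 tape=_1[1]11   (s0,1)→(s0,1,-1)
state=s0 head=0 tape=_[1]111   (s0,1)→(s0,1,-1)
state=s0 head=-1 tape=[_]1111   (s0,_)→(s2,1,0)
state=s2 head=-1 tape=[1]1111
No transition is defined for (s2, 1); M halts in state s2.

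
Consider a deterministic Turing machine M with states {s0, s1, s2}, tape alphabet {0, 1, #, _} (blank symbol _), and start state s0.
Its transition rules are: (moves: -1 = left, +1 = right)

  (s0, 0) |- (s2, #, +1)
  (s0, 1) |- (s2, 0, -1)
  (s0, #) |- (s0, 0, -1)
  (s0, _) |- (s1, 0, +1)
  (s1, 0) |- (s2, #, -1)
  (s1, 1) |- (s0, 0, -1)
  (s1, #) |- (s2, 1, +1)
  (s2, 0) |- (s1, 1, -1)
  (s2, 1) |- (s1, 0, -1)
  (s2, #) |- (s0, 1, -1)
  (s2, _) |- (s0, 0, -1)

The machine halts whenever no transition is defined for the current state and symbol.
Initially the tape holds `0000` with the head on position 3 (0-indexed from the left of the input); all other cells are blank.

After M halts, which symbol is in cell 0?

#

s0 | __000[0]_   read 0 → write #, move +1, go to s2
s2 | __000#[_]   read _ → write 0, move -1, go to s0
s0 | __000[#]0   read # → write 0, move -1, go to s0
s0 | __00[0]00   read 0 → write #, move +1, go to s2
s2 | __00#[0]0   read 0 → write 1, move -1, go to s1
s1 | __00[#]10   read # → write 1, move +1, go to s2
s2 | __001[1]0   read 1 → write 0, move -1, go to s1
s1 | __00[1]00   read 1 → write 0, move -1, go to s0
s0 | __0[0]000   read 0 → write #, move +1, go to s2
s2 | __0#[0]00   read 0 → write 1, move -1, go to s1
s1 | __0[#]100   read # → write 1, move +1, go to s2
s2 | __01[1]00   read 1 → write 0, move -1, go to s1
s1 | __0[1]000   read 1 → write 0, move -1, go to s0
s0 | __[0]0000   read 0 → write #, move +1, go to s2
s2 | __#[0]000   read 0 → write 1, move -1, go to s1
s1 | __[#]1000   read # → write 1, move +1, go to s2
s2 | __1[1]000   read 1 → write 0, move -1, go to s1
s1 | __[1]0000   read 1 → write 0, move -1, go to s0
s0 | _[_]00000   read _ → write 0, move +1, go to s1
s1 | _0[0]0000   read 0 → write #, move -1, go to s2
s2 | _[0]#0000   read 0 → write 1, move -1, go to s1
s1 | [_]1#0000
Cell 0 holds # when M halts.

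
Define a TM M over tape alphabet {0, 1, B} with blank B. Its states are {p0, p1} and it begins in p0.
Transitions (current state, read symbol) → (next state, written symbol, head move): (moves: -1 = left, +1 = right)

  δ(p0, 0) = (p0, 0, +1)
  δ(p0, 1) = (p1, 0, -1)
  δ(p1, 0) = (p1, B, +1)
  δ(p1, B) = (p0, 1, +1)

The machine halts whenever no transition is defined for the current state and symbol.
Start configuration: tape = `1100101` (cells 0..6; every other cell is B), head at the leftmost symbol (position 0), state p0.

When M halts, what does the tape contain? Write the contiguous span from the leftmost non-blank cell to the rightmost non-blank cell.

p0 | B[1]100101   read 1 → write 0, move -1, go to p1
p1 | [B]0100101   read B → write 1, move +1, go to p0
p0 | 1[0]100101   read 0 → write 0, move +1, go to p0
p0 | 10[1]00101   read 1 → write 0, move -1, go to p1
p1 | 1[0]000101   read 0 → write B, move +1, go to p1
p1 | 1B[0]00101   read 0 → write B, move +1, go to p1
p1 | 1BB[0]0101   read 0 → write B, move +1, go to p1
p1 | 1BBB[0]101   read 0 → write B, move +1, go to p1
p1 | 1BBBB[1]01
The non-blank tape span at halt is 1BBBB101.

1BBBB101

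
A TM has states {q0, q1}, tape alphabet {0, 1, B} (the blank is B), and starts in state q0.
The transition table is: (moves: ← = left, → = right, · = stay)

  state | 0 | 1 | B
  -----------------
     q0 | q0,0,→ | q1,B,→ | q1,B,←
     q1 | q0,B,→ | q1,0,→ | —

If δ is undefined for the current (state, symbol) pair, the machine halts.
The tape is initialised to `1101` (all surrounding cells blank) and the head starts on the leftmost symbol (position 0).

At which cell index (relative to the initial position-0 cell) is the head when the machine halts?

state=q0 head=0 tape=[1]101B   (q0,1)→(q1,B,→)
state=q1 head=1 tape=B[1]01B   (q1,1)→(q1,0,→)
state=q1 head=2 tape=B0[0]1B   (q1,0)→(q0,B,→)
state=q0 head=3 tape=B0B[1]B   (q0,1)→(q1,B,→)
state=q1 head=4 tape=B0BB[B]
At halt the head is at cell 4.

4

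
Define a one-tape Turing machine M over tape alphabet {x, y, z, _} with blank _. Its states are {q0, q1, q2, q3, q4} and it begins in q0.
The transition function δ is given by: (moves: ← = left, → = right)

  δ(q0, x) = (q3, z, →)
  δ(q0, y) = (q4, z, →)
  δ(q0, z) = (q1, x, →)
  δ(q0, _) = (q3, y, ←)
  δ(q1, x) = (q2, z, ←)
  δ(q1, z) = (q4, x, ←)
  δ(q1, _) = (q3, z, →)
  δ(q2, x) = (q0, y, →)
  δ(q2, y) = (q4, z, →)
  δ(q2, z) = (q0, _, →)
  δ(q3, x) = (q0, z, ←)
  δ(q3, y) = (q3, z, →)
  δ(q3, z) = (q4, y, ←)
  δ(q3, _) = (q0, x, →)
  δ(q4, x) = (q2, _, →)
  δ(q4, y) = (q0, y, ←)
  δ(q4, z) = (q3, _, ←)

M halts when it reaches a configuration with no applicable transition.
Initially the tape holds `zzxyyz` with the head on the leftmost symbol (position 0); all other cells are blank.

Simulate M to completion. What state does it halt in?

q4

q0 | [z]zxyyz   read z → write x, move →, go to q1
q1 | x[z]xyyz   read z → write x, move ←, go to q4
q4 | [x]xxyyz   read x → write _, move →, go to q2
q2 | _[x]xyyz   read x → write y, move →, go to q0
q0 | _y[x]yyz   read x → write z, move →, go to q3
q3 | _yz[y]yz   read y → write z, move →, go to q3
q3 | _yzz[y]z   read y → write z, move →, go to q3
q3 | _yzzz[z]   read z → write y, move ←, go to q4
q4 | _yzz[z]y   read z → write _, move ←, go to q3
q3 | _yz[z]_y   read z → write y, move ←, go to q4
q4 | _y[z]y_y   read z → write _, move ←, go to q3
q3 | _[y]_y_y   read y → write z, move →, go to q3
q3 | _z[_]y_y   read _ → write x, move →, go to q0
q0 | _zx[y]_y   read y → write z, move →, go to q4
q4 | _zxz[_]y
No transition is defined for (q4, _); M halts in state q4.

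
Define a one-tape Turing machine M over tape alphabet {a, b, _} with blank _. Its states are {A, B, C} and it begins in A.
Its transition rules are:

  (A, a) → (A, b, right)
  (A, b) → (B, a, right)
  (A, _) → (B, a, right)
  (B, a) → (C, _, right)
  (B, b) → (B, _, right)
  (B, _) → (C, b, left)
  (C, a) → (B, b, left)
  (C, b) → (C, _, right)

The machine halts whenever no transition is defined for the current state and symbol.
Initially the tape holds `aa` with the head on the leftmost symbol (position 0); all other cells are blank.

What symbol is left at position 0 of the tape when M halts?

b

A | [a]a___   read a → write b, move right, go to A
A | b[a]___   read a → write b, move right, go to A
A | bb[_]__   read _ → write a, move right, go to B
B | bba[_]_   read _ → write b, move left, go to C
C | bb[a]b_   read a → write b, move left, go to B
B | b[b]bb_   read b → write _, move right, go to B
B | b_[b]b_   read b → write _, move right, go to B
B | b__[b]_   read b → write _, move right, go to B
B | b___[_]   read _ → write b, move left, go to C
C | b__[_]b
Cell 0 holds b when M halts.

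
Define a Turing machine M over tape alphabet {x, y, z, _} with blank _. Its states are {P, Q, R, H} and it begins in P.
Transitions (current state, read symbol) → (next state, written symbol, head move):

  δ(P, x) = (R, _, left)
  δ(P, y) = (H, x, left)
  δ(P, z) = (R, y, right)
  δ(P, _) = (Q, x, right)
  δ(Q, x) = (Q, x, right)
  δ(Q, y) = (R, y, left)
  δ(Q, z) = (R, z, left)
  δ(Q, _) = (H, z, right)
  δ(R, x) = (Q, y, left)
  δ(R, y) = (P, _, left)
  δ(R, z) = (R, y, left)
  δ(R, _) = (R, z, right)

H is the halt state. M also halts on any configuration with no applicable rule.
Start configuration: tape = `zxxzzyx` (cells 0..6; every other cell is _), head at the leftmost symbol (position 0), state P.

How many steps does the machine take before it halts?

14

P | __[z]xxzzyx   read z → write y, move right, go to R
R | __y[x]xzzyx   read x → write y, move left, go to Q
Q | __[y]yxzzyx   read y → write y, move left, go to R
R | _[_]yyxzzyx   read _ → write z, move right, go to R
R | _z[y]yxzzyx   read y → write _, move left, go to P
P | _[z]_yxzzyx   read z → write y, move right, go to R
R | _y[_]yxzzyx   read _ → write z, move right, go to R
R | _yz[y]xzzyx   read y → write _, move left, go to P
P | _y[z]_xzzyx   read z → write y, move right, go to R
R | _yy[_]xzzyx   read _ → write z, move right, go to R
R | _yyz[x]zzyx   read x → write y, move left, go to Q
Q | _yy[z]yzzyx   read z → write z, move left, go to R
R | _y[y]zyzzyx   read y → write _, move left, go to P
P | _[y]_zyzzyx   read y → write x, move left, go to H
H | [_]x_zyzzyx
M halts after 14 transitions.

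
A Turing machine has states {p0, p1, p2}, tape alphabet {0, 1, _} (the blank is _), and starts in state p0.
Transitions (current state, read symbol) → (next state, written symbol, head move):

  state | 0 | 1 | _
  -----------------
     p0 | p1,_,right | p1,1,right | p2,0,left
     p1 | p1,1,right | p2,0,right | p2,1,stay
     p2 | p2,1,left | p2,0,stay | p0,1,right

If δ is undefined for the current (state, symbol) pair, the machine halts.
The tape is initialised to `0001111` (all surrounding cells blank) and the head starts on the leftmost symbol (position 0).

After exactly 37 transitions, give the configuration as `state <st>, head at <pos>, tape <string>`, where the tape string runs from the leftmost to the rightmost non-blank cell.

state p2, head at -1, tape 111111111

p0 | __[0]001111   read 0 → write _, move right, go to p1
p1 | ___[0]01111   read 0 → write 1, move right, go to p1
p1 | ___1[0]1111   read 0 → write 1, move right, go to p1
p1 | ___11[1]111   read 1 → write 0, move right, go to p2
p2 | ___110[1]11   read 1 → write 0, move stay, go to p2
p2 | ___110[0]11   read 0 → write 1, move left, go to p2
p2 | ___11[0]111   read 0 → write 1, move left, go to p2
p2 | ___1[1]1111   read 1 → write 0, move stay, go to p2
p2 | ___1[0]1111   read 0 → write 1, move left, go to p2
p2 | ___[1]11111   read 1 → write 0, move stay, go to p2
p2 | ___[0]11111   read 0 → write 1, move left, go to p2
p2 | __[_]111111   read _ → write 1, move right, go to p0
p0 | __1[1]11111   read 1 → write 1, move right, go to p1
p1 | __11[1]1111   read 1 → write 0, move right, go to p2
p2 | __110[1]111   read 1 → write 0, move stay, go to p2
p2 | __110[0]111   read 0 → write 1, move left, go to p2
p2 | __11[0]1111   read 0 → write 1, move left, go to p2
p2 | __1[1]11111   read 1 → write 0, move stay, go to p2
p2 | __1[0]11111   read 0 → write 1, move left, go to p2
p2 | __[1]111111   read 1 → write 0, move stay, go to p2
p2 | __[0]111111   read 0 → write 1, move left, go to p2
p2 | _[_]1111111   read _ → write 1, move right, go to p0
p0 | _1[1]111111   read 1 → write 1, move right, go to p1
p1 | _11[1]11111   read 1 → write 0, move right, go to p2
p2 | _110[1]1111   read 1 → write 0, move stay, go to p2
p2 | _110[0]1111   read 0 → write 1, move left, go to p2
p2 | _11[0]11111   read 0 → write 1, move left, go to p2
p2 | _1[1]111111   read 1 → write 0, move stay, go to p2
p2 | _1[0]111111   read 0 → write 1, move left, go to p2
p2 | _[1]1111111   read 1 → write 0, move stay, go to p2
p2 | _[0]1111111   read 0 → write 1, move left, go to p2
p2 | [_]11111111   read _ → write 1, move right, go to p0
p0 | 1[1]1111111   read 1 → write 1, move right, go to p1
p1 | 11[1]111111   read 1 → write 0, move right, go to p2
p2 | 110[1]11111   read 1 → write 0, move stay, go to p2
p2 | 110[0]11111   read 0 → write 1, move left, go to p2
p2 | 11[0]111111   read 0 → write 1, move left, go to p2
p2 | 1[1]1111111
After 37 steps: state p2, head at -1, tape 111111111.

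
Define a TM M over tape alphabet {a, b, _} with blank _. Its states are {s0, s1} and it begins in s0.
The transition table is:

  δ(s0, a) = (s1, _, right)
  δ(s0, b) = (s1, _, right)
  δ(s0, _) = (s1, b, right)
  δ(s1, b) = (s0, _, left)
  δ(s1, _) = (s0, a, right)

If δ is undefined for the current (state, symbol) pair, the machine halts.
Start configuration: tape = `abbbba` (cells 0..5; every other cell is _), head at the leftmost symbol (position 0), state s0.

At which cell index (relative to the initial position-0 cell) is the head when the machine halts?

state=s0 head=0 tape=[a]bbbba   (s0,a)→(s1,_,right)
state=s1 head=1 tape=_[b]bbba   (s1,b)→(s0,_,left)
state=s0 head=0 tape=[_]_bbba   (s0,_)→(s1,b,right)
state=s1 head=1 tape=b[_]bbba   (s1,_)→(s0,a,right)
state=s0 head=2 tape=ba[b]bba   (s0,b)→(s1,_,right)
state=s1 head=3 tape=ba_[b]ba   (s1,b)→(s0,_,left)
state=s0 head=2 tape=ba[_]_ba   (s0,_)→(s1,b,right)
state=s1 head=3 tape=bab[_]ba   (s1,_)→(s0,a,right)
state=s0 head=4 tape=baba[b]a   (s0,b)→(s1,_,right)
state=s1 head=5 tape=baba_[a]
At halt the head is at cell 5.

5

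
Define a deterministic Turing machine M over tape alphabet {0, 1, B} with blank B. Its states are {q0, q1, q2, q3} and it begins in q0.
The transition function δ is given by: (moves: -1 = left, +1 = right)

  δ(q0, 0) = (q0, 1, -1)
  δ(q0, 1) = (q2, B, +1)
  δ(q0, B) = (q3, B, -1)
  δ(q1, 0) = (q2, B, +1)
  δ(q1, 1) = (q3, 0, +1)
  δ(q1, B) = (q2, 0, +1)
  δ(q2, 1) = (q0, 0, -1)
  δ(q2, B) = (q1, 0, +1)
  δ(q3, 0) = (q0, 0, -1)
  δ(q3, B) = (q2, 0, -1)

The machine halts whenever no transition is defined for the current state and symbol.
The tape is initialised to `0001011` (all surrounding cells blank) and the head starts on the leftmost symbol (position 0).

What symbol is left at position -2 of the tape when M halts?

0

state=q0 head=0 tape=BBBBBB[0]001011   (q0,0)→(q0,1,-1)
state=q0 head=-1 tape=BBBBB[B]1001011   (q0,B)→(q3,B,-1)
state=q3 head=-2 tape=BBBB[B]B1001011   (q3,B)→(q2,0,-1)
state=q2 head=-3 tape=BBB[B]0B1001011   (q2,B)→(q1,0,+1)
state=q1 head=-2 tape=BBB0[0]B1001011   (q1,0)→(q2,B,+1)
state=q2 head=-1 tape=BBB0B[B]1001011   (q2,B)→(q1,0,+1)
state=q1 head=0 tape=BBB0B0[1]001011   (q1,1)→(q3,0,+1)
state=q3 head=1 tape=BBB0B00[0]01011   (q3,0)→(q0,0,-1)
state=q0 head=0 tape=BBB0B0[0]001011   (q0,0)→(q0,1,-1)
state=q0 head=-1 tape=BBB0B[0]1001011   (q0,0)→(q0,1,-1)
state=q0 head=-2 tape=BBB0[B]11001011   (q0,B)→(q3,B,-1)
state=q3 head=-3 tape=BBB[0]B11001011   (q3,0)→(q0,0,-1)
state=q0 head=-4 tape=BB[B]0B11001011   (q0,B)→(q3,B,-1)
state=q3 head=-5 tape=B[B]B0B11001011   (q3,B)→(q2,0,-1)
state=q2 head=-6 tape=[B]0B0B11001011   (q2,B)→(q1,0,+1)
state=q1 head=-5 tape=0[0]B0B11001011   (q1,0)→(q2,B,+1)
state=q2 head=-4 tape=0B[B]0B11001011   (q2,B)→(q1,0,+1)
state=q1 head=-3 tape=0B0[0]B11001011   (q1,0)→(q2,B,+1)
state=q2 head=-2 tape=0B0B[B]11001011   (q2,B)→(q1,0,+1)
state=q1 head=-1 tape=0B0B0[1]1001011   (q1,1)→(q3,0,+1)
state=q3 head=0 tape=0B0B00[1]001011
Cell -2 holds 0 when M halts.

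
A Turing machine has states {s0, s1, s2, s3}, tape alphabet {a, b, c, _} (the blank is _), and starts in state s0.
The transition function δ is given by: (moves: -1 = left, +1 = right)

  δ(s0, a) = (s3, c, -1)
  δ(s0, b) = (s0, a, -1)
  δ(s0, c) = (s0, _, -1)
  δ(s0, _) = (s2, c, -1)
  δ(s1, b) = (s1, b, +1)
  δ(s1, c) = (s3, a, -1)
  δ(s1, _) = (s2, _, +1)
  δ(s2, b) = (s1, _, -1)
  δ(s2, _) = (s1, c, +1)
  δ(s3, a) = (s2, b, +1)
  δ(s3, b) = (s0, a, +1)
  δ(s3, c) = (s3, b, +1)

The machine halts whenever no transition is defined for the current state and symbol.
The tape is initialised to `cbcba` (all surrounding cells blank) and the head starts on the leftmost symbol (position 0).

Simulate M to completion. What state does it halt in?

s0 | __[c]bcba   read c → write _, move -1, go to s0
s0 | _[_]_bcba   read _ → write c, move -1, go to s2
s2 | [_]c_bcba   read _ → write c, move +1, go to s1
s1 | c[c]_bcba   read c → write a, move -1, go to s3
s3 | [c]a_bcba   read c → write b, move +1, go to s3
s3 | b[a]_bcba   read a → write b, move +1, go to s2
s2 | bb[_]bcba   read _ → write c, move +1, go to s1
s1 | bbc[b]cba   read b → write b, move +1, go to s1
s1 | bbcb[c]ba   read c → write a, move -1, go to s3
s3 | bbc[b]aba   read b → write a, move +1, go to s0
s0 | bbca[a]ba   read a → write c, move -1, go to s3
s3 | bbc[a]cba   read a → write b, move +1, go to s2
s2 | bbcb[c]ba
No transition is defined for (s2, c); M halts in state s2.

s2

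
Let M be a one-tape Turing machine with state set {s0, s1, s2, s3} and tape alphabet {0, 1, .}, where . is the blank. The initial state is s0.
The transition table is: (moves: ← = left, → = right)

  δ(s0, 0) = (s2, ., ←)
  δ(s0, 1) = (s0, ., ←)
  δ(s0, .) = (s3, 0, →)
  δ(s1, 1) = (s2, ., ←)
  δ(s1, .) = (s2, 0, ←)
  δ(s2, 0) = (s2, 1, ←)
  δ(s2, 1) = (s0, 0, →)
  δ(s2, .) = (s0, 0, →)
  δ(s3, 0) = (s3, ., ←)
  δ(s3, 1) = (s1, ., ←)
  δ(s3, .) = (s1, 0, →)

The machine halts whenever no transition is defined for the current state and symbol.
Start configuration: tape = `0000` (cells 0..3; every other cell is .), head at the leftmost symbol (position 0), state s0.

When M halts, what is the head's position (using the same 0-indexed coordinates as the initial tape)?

-1

s0 | ....[0]000   read 0 → write ., move ←, go to s2
s2 | ...[.].000   read . → write 0, move →, go to s0
s0 | ...0[.]000   read . → write 0, move →, go to s3
s3 | ...00[0]00   read 0 → write ., move ←, go to s3
s3 | ...0[0].00   read 0 → write ., move ←, go to s3
s3 | ...[0]..00   read 0 → write ., move ←, go to s3
s3 | ..[.]...00   read . → write 0, move →, go to s1
s1 | ..0[.]..00   read . → write 0, move ←, go to s2
s2 | ..[0]0..00   read 0 → write 1, move ←, go to s2
s2 | .[.]10..00   read . → write 0, move →, go to s0
s0 | .0[1]0..00   read 1 → write ., move ←, go to s0
s0 | .[0].0..00   read 0 → write ., move ←, go to s2
s2 | [.]..0..00   read . → write 0, move →, go to s0
s0 | 0[.].0..00   read . → write 0, move →, go to s3
s3 | 00[.]0..00   read . → write 0, move →, go to s1
s1 | 000[0]..00
At halt the head is at cell -1.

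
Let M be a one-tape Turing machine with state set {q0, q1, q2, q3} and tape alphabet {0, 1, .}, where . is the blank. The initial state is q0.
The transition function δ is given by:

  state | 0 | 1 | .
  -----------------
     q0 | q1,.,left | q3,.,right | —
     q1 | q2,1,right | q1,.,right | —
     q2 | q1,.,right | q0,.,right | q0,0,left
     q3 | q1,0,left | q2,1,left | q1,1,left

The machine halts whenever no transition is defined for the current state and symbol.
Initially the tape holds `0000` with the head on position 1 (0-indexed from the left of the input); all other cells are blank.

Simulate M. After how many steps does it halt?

state=q0 head=1 tape=0[0]00   (q0,0)→(q1,.,left)
state=q1 head=0 tape=[0].00   (q1,0)→(q2,1,right)
state=q2 head=1 tape=1[.]00   (q2,.)→(q0,0,left)
state=q0 head=0 tape=[1]000   (q0,1)→(q3,.,right)
state=q3 head=1 tape=.[0]00   (q3,0)→(q1,0,left)
state=q1 head=0 tape=[.]000
M halts after 5 transitions.

5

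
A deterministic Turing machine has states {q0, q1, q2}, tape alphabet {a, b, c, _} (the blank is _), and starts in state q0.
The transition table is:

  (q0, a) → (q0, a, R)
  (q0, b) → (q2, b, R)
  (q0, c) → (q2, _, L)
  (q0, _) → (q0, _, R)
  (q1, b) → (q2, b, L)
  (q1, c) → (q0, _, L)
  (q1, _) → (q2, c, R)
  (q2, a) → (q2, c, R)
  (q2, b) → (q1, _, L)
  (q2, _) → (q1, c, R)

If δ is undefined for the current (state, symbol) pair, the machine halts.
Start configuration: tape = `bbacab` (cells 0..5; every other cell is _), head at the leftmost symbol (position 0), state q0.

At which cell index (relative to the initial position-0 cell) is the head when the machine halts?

-1

q0 | _[b]bacab   read b → write b, move R, go to q2
q2 | _b[b]acab   read b → write _, move L, go to q1
q1 | _[b]_acab   read b → write b, move L, go to q2
q2 | [_]b_acab   read _ → write c, move R, go to q1
q1 | c[b]_acab   read b → write b, move L, go to q2
q2 | [c]b_acab
At halt the head is at cell -1.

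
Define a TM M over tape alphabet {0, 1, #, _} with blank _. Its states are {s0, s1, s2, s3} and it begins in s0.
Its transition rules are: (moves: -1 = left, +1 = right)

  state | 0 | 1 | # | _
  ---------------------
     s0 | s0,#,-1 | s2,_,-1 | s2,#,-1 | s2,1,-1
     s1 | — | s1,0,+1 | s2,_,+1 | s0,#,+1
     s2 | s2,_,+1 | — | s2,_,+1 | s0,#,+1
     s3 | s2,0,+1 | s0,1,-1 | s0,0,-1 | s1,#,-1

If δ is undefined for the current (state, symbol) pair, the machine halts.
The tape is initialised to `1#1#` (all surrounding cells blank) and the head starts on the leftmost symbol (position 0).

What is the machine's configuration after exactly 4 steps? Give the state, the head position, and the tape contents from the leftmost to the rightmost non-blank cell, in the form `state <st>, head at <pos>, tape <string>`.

s0 | _[1]#1#   read 1 → write _, move -1, go to s2
s2 | [_]_#1#   read _ → write #, move +1, go to s0
s0 | #[_]#1#   read _ → write 1, move -1, go to s2
s2 | [#]1#1#   read # → write _, move +1, go to s2
s2 | _[1]#1#
After 4 steps: state s2, head at 0, tape 1#1#.

state s2, head at 0, tape 1#1#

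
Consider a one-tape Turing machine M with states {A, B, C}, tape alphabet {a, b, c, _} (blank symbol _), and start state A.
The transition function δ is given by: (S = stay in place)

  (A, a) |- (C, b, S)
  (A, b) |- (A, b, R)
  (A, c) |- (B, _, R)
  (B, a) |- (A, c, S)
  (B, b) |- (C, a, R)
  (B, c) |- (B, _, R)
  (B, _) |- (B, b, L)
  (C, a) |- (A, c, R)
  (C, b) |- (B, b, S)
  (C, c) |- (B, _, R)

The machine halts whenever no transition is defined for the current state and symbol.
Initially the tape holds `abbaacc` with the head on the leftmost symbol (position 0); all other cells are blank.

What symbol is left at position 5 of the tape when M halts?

state=A head=0 tape=[a]bbaacc__   (A,a)→(C,b,S)
state=C head=0 tape=[b]bbaacc__   (C,b)→(B,b,S)
state=B head=0 tape=[b]bbaacc__   (B,b)→(C,a,R)
state=C head=1 tape=a[b]baacc__   (C,b)→(B,b,S)
state=B head=1 tape=a[b]baacc__   (B,b)→(C,a,R)
state=C head=2 tape=aa[b]aacc__   (C,b)→(B,b,S)
state=B head=2 tape=aa[b]aacc__   (B,b)→(C,a,R)
state=C head=3 tape=aaa[a]acc__   (C,a)→(A,c,R)
state=A head=4 tape=aaac[a]cc__   (A,a)→(C,b,S)
state=C head=4 tape=aaac[b]cc__   (C,b)→(B,b,S)
state=B head=4 tape=aaac[b]cc__   (B,b)→(C,a,R)
state=C head=5 tape=aaaca[c]c__   (C,c)→(B,_,R)
state=B head=6 tape=aaaca_[c]__   (B,c)→(B,_,R)
state=B head=7 tape=aaaca__[_]_   (B,_)→(B,b,L)
state=B head=6 tape=aaaca_[_]b_   (B,_)→(B,b,L)
state=B head=5 tape=aaaca[_]bb_   (B,_)→(B,b,L)
state=B head=4 tape=aaac[a]bbb_   (B,a)→(A,c,S)
state=A head=4 tape=aaac[c]bbb_   (A,c)→(B,_,R)
state=B head=5 tape=aaac_[b]bb_   (B,b)→(C,a,R)
state=C head=6 tape=aaac_a[b]b_   (C,b)→(B,b,S)
state=B head=6 tape=aaac_a[b]b_   (B,b)→(C,a,R)
state=C head=7 tape=aaac_aa[b]_   (C,b)→(B,b,S)
state=B head=7 tape=aaac_aa[b]_   (B,b)→(C,a,R)
state=C head=8 tape=aaac_aaa[_]
Cell 5 holds a when M halts.

a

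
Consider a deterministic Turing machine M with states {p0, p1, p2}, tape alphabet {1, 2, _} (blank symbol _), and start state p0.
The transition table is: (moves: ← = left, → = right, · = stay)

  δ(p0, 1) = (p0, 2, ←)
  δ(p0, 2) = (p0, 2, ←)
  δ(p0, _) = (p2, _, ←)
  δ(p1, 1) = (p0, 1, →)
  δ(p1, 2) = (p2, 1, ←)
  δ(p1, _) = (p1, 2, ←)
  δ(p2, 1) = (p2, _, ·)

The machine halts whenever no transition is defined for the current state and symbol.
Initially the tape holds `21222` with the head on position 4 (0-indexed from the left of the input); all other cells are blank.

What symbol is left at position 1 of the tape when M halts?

state=p0 head=4 tape=__2122[2]   (p0,2)→(p0,2,←)
state=p0 head=3 tape=__212[2]2   (p0,2)→(p0,2,←)
state=p0 head=2 tape=__21[2]22   (p0,2)→(p0,2,←)
state=p0 head=1 tape=__2[1]222   (p0,1)→(p0,2,←)
state=p0 head=0 tape=__[2]2222   (p0,2)→(p0,2,←)
state=p0 head=-1 tape=_[_]22222   (p0,_)→(p2,_,←)
state=p2 head=-2 tape=[_]_22222
Cell 1 holds 2 when M halts.

2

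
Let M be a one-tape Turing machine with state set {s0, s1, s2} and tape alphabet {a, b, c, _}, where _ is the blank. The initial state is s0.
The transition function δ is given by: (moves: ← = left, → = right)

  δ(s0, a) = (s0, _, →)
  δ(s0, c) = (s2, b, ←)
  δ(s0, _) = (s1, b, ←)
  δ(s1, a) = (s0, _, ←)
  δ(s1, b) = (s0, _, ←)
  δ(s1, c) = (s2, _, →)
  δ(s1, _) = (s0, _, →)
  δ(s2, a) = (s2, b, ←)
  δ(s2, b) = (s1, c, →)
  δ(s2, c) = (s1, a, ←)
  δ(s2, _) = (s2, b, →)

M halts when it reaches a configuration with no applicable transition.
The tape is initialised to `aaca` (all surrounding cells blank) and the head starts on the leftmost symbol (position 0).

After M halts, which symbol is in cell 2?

s0 | [a]aca   read a → write _, move →, go to s0
s0 | _[a]ca   read a → write _, move →, go to s0
s0 | __[c]a   read c → write b, move ←, go to s2
s2 | _[_]ba   read _ → write b, move →, go to s2
s2 | _b[b]a   read b → write c, move →, go to s1
s1 | _bc[a]   read a → write _, move ←, go to s0
s0 | _b[c]_   read c → write b, move ←, go to s2
s2 | _[b]b_   read b → write c, move →, go to s1
s1 | _c[b]_   read b → write _, move ←, go to s0
s0 | _[c]__   read c → write b, move ←, go to s2
s2 | [_]b__   read _ → write b, move →, go to s2
s2 | b[b]__   read b → write c, move →, go to s1
s1 | bc[_]_   read _ → write _, move →, go to s0
s0 | bc_[_]   read _ → write b, move ←, go to s1
s1 | bc[_]b   read _ → write _, move →, go to s0
s0 | bc_[b]
Cell 2 holds _ when M halts.

_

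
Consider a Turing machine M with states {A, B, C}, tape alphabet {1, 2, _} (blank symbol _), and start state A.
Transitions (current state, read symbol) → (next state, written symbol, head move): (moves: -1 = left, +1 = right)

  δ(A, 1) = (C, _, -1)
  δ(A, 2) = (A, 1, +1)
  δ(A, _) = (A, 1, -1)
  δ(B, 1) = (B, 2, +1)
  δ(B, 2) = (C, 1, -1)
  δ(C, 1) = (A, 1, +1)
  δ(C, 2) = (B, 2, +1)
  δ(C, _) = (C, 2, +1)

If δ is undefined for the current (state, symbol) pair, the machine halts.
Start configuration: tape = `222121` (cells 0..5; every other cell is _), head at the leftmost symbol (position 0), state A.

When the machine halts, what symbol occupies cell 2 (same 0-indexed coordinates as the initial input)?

state=A head=0 tape=_[2]22121   (A,2)→(A,1,+1)
state=A head=1 tape=_1[2]2121   (A,2)→(A,1,+1)
state=A head=2 tape=_11[2]121   (A,2)→(A,1,+1)
state=A head=3 tape=_111[1]21   (A,1)→(C,_,-1)
state=C head=2 tape=_11[1]_21   (C,1)→(A,1,+1)
state=A head=3 tape=_111[_]21   (A,_)→(A,1,-1)
state=A head=2 tape=_11[1]121   (A,1)→(C,_,-1)
state=C head=1 tape=_1[1]_121   (C,1)→(A,1,+1)
state=A head=2 tape=_11[_]121   (A,_)→(A,1,-1)
state=A head=1 tape=_1[1]1121   (A,1)→(C,_,-1)
state=C head=0 tape=_[1]_1121   (C,1)→(A,1,+1)
state=A head=1 tape=_1[_]1121   (A,_)→(A,1,-1)
state=A head=0 tape=_[1]11121   (A,1)→(C,_,-1)
state=C head=-1 tape=[_]_11121   (C,_)→(C,2,+1)
state=C head=0 tape=2[_]11121   (C,_)→(C,2,+1)
state=C head=1 tape=22[1]1121   (C,1)→(A,1,+1)
state=A head=2 tape=221[1]121   (A,1)→(C,_,-1)
state=C head=1 tape=22[1]_121   (C,1)→(A,1,+1)
state=A head=2 tape=221[_]121   (A,_)→(A,1,-1)
state=A head=1 tape=22[1]1121   (A,1)→(C,_,-1)
state=C head=0 tape=2[2]_1121   (C,2)→(B,2,+1)
state=B head=1 tape=22[_]1121
Cell 2 holds 1 when M halts.

1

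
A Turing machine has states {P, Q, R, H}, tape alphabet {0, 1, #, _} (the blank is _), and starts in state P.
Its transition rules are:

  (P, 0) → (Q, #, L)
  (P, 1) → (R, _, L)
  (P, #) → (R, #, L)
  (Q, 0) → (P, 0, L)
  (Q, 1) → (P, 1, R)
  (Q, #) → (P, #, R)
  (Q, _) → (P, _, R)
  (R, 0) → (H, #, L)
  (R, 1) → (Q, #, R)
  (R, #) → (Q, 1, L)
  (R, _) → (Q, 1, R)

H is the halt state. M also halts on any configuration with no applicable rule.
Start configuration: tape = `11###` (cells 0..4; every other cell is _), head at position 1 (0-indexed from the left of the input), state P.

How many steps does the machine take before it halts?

P | 1[1]###_   read 1 → write _, move L, go to R
R | [1]_###_   read 1 → write #, move R, go to Q
Q | #[_]###_   read _ → write _, move R, go to P
P | #_[#]##_   read # → write #, move L, go to R
R | #[_]###_   read _ → write 1, move R, go to Q
Q | #1[#]##_   read # → write #, move R, go to P
P | #1#[#]#_   read # → write #, move L, go to R
R | #1[#]##_   read # → write 1, move L, go to Q
Q | #[1]1##_   read 1 → write 1, move R, go to P
P | #1[1]##_   read 1 → write _, move L, go to R
R | #[1]_##_   read 1 → write #, move R, go to Q
Q | ##[_]##_   read _ → write _, move R, go to P
P | ##_[#]#_   read # → write #, move L, go to R
R | ##[_]##_   read _ → write 1, move R, go to Q
Q | ##1[#]#_   read # → write #, move R, go to P
P | ##1#[#]_   read # → write #, move L, go to R
R | ##1[#]#_   read # → write 1, move L, go to Q
Q | ##[1]1#_   read 1 → write 1, move R, go to P
P | ##1[1]#_   read 1 → write _, move L, go to R
R | ##[1]_#_   read 1 → write #, move R, go to Q
Q | ###[_]#_   read _ → write _, move R, go to P
P | ###_[#]_   read # → write #, move L, go to R
R | ###[_]#_   read _ → write 1, move R, go to Q
Q | ###1[#]_   read # → write #, move R, go to P
P | ###1#[_]
M halts after 24 transitions.

24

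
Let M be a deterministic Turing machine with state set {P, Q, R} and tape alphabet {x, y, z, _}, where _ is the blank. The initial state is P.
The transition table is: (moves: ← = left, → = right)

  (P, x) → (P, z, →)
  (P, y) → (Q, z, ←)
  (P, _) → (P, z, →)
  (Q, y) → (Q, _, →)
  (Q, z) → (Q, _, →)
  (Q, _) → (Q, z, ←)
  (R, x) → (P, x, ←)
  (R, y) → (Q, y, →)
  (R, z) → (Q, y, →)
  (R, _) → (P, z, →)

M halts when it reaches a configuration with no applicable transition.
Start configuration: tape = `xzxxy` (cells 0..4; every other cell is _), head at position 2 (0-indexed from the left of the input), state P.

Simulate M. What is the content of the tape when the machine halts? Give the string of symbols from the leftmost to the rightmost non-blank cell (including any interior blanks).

xzzzzzzz

P | xz[x]xy___   read x → write z, move →, go to P
P | xzz[x]y___   read x → write z, move →, go to P
P | xzzz[y]___   read y → write z, move ←, go to Q
Q | xzz[z]z___   read z → write _, move →, go to Q
Q | xzz_[z]___   read z → write _, move →, go to Q
Q | xzz__[_]__   read _ → write z, move ←, go to Q
Q | xzz_[_]z__   read _ → write z, move ←, go to Q
Q | xzz[_]zz__   read _ → write z, move ←, go to Q
Q | xz[z]zzz__   read z → write _, move →, go to Q
Q | xz_[z]zz__   read z → write _, move →, go to Q
Q | xz__[z]z__   read z → write _, move →, go to Q
Q | xz___[z]__   read z → write _, move →, go to Q
Q | xz____[_]_   read _ → write z, move ←, go to Q
Q | xz___[_]z_   read _ → write z, move ←, go to Q
Q | xz__[_]zz_   read _ → write z, move ←, go to Q
Q | xz_[_]zzz_   read _ → write z, move ←, go to Q
Q | xz[_]zzzz_   read _ → write z, move ←, go to Q
Q | x[z]zzzzz_   read z → write _, move →, go to Q
Q | x_[z]zzzz_   read z → write _, move →, go to Q
Q | x__[z]zzz_   read z → write _, move →, go to Q
Q | x___[z]zz_   read z → write _, move →, go to Q
Q | x____[z]z_   read z → write _, move →, go to Q
Q | x_____[z]_   read z → write _, move →, go to Q
Q | x______[_]   read _ → write z, move ←, go to Q
Q | x_____[_]z   read _ → write z, move ←, go to Q
Q | x____[_]zz   read _ → write z, move ←, go to Q
Q | x___[_]zzz   read _ → write z, move ←, go to Q
Q | x__[_]zzzz   read _ → write z, move ←, go to Q
Q | x_[_]zzzzz   read _ → write z, move ←, go to Q
Q | x[_]zzzzzz   read _ → write z, move ←, go to Q
Q | [x]zzzzzzz
The non-blank tape span at halt is xzzzzzzz.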